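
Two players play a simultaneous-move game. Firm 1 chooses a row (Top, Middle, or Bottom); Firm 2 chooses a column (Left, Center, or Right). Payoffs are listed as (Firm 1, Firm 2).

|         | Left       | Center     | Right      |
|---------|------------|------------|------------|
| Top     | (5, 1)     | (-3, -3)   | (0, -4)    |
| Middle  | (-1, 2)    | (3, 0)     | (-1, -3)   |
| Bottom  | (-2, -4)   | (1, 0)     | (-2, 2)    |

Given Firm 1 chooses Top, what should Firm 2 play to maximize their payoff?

Left

With Firm 1 fixed at Top, Firm 2's payoffs are: Left → 1, Center → -3, Right → -4.
The maximum is 1, achieved by Left.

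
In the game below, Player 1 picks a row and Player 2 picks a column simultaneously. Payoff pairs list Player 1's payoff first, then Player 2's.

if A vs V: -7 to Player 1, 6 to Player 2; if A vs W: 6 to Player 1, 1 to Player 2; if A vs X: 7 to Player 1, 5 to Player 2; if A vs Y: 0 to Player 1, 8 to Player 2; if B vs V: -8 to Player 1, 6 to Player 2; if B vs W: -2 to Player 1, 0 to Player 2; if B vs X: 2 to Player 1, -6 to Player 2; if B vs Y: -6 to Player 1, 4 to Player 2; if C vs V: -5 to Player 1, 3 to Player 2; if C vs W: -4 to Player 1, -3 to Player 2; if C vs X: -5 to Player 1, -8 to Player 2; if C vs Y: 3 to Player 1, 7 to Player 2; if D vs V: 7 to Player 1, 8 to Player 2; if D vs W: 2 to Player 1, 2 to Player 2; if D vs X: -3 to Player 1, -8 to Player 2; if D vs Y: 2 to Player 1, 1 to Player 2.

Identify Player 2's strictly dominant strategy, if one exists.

None

Check whether one of Player 2's strategies beats all alternatives regardless of what the opponent does.
V is not dominant: against A, Y gives 8 > 6.
W is not dominant: against A, V gives 6 > 1.
X is not dominant: against A, V gives 6 > 5.
Y is not dominant: against B, V gives 6 > 4.
No single strategy is best against every opponent action.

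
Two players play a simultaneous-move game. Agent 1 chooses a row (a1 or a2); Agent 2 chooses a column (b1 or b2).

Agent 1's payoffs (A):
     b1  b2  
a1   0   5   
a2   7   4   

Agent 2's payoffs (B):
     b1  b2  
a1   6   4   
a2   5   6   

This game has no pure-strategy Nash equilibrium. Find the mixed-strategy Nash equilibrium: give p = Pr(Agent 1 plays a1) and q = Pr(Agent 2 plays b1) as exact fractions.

In a mixed NE each player is indifferent between their pure strategies, so the opponent's mix sets the indifference.
Agent 2 indifferent between b1 and b2: p·6 + (1−p)·5 = p·4 + (1−p)·6 ⟹ 5 + 1p = 6 + (-2)p ⟹ p = 1/3.
Agent 1 indifferent between a1 and a2: q·0 + (1−q)·5 = q·7 + (1−q)·4 ⟹ 5 + (-5)q = 4 + 3q ⟹ q = 1/8.

p = 1/3, q = 1/8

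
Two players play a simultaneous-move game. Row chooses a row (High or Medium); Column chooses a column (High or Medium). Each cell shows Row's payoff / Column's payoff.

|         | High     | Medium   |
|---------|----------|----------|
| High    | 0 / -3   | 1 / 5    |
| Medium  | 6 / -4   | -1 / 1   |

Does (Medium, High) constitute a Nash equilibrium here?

No

Holding Column at High: Row gets 6 from Medium, versus 0 from High. No profitable deviation for Row.
Holding Row at Medium: Column gets -4 from High but could get 1 by switching to Medium. Column has a profitable deviation.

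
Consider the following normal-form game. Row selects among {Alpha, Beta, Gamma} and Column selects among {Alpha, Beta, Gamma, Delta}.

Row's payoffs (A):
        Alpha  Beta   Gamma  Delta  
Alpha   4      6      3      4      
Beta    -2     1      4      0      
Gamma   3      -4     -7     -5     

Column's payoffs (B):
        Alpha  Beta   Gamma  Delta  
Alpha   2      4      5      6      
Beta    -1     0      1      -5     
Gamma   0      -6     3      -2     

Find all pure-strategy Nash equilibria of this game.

Check mutual best responses: a cell is a NE iff neither player can gain by unilaterally deviating.
Row's best responses — vs Alpha: Alpha (payoff 4); vs Beta: Alpha (payoff 6); vs Gamma: Beta (payoff 4); vs Delta: Alpha (payoff 4).
Column's best responses — vs Alpha: Delta (payoff 6); vs Beta: Gamma (payoff 1); vs Gamma: Gamma (payoff 3).
Mutual best responses occur at (Alpha, Delta) and (Beta, Gamma); at each, neither player gains by switching.

(Alpha, Delta) and (Beta, Gamma)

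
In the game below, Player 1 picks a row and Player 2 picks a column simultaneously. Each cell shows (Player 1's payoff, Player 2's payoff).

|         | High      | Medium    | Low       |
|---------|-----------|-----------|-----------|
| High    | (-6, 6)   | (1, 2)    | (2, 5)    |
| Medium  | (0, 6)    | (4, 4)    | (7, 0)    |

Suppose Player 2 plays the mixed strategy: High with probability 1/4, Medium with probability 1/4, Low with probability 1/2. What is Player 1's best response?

Medium

Compute Player 1's expected payoff from each pure strategy against the given mix.
High: (1/4)·(-6) + (1/4)·1 + (1/2)·2 = -1/4
Medium: (1/4)·0 + (1/4)·4 + (1/2)·7 = 9/2
Highest expected payoff is 9/2, from Medium.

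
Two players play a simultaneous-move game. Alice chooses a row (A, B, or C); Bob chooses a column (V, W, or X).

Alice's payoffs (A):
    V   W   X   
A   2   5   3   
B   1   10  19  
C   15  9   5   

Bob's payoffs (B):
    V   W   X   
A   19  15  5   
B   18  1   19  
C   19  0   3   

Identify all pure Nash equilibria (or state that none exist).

Find each player's best response to every opponent strategy; NE are the intersections.
Alice's best responses — vs V: C (payoff 15); vs W: B (payoff 10); vs X: B (payoff 19).
Bob's best responses — vs A: V (payoff 19); vs B: X (payoff 19); vs C: V (payoff 19).
Mutual best responses occur at (B, X) and (C, V); at each, neither player gains by switching.

(B, X) and (C, V)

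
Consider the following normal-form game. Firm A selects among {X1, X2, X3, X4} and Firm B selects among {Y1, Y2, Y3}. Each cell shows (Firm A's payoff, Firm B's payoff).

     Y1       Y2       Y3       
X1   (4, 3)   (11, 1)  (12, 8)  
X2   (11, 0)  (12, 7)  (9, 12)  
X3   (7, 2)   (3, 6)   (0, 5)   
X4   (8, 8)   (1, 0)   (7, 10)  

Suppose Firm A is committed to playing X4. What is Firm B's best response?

With Firm A fixed at X4, Firm B's payoffs are: Y1 → 8, Y2 → 0, Y3 → 10.
The maximum is 10, achieved by Y3.

Y3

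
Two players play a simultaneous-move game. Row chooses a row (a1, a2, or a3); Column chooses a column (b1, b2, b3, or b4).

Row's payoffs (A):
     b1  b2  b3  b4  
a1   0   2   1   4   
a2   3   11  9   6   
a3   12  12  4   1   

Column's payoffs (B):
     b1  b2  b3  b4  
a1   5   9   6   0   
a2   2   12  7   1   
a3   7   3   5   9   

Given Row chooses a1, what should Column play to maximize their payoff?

b2

With Row fixed at a1, Column's payoffs are: b1 → 5, b2 → 9, b3 → 6, b4 → 0.
The maximum is 9, achieved by b2.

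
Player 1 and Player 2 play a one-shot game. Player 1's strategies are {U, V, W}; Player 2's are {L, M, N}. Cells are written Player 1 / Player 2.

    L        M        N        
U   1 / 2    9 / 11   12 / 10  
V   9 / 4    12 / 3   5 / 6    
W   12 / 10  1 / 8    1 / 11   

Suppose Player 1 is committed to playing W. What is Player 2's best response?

N

With Player 1 fixed at W, Player 2's payoffs are: L → 10, M → 8, N → 11.
The maximum is 11, achieved by N.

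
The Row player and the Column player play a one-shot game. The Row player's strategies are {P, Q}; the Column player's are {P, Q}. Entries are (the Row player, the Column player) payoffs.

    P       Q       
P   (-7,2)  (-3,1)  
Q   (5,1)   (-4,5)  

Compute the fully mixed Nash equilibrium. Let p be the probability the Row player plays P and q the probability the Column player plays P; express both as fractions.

p = 4/5, q = 1/13

In a mixed NE each player is indifferent between their pure strategies, so the opponent's mix sets the indifference.
The Column player indifferent between P and Q: p·2 + (1−p)·1 = p·1 + (1−p)·5 ⟹ 1 + 1p = 5 + (-4)p ⟹ p = 4/5.
The Row player indifferent between P and Q: q·(-7) + (1−q)·(-3) = q·5 + (1−q)·(-4) ⟹ (-3) + (-4)q = (-4) + 9q ⟹ q = 1/13.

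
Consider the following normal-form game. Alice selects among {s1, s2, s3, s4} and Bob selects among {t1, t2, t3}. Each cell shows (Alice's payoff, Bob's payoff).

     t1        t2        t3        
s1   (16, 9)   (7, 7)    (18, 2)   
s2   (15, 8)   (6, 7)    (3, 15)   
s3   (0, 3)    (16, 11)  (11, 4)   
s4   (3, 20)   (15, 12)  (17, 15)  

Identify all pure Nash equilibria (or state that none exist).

Find each player's best response to every opponent strategy; NE are the intersections.
Alice's best responses — vs t1: s1 (payoff 16); vs t2: s3 (payoff 16); vs t3: s1 (payoff 18).
Bob's best responses — vs s1: t1 (payoff 9); vs s2: t3 (payoff 15); vs s3: t2 (payoff 11); vs s4: t1 (payoff 20).
Mutual best responses occur at (s1, t1) and (s3, t2); at each, neither player gains by switching.

(s1, t1) and (s3, t2)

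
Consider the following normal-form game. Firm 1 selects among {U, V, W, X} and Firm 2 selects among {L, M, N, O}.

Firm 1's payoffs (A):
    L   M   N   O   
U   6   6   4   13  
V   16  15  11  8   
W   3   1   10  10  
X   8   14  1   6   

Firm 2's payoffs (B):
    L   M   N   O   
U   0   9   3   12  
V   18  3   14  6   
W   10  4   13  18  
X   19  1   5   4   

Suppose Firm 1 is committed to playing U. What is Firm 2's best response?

With Firm 1 fixed at U, Firm 2's payoffs are: L → 0, M → 9, N → 3, O → 12.
The maximum is 12, achieved by O.

O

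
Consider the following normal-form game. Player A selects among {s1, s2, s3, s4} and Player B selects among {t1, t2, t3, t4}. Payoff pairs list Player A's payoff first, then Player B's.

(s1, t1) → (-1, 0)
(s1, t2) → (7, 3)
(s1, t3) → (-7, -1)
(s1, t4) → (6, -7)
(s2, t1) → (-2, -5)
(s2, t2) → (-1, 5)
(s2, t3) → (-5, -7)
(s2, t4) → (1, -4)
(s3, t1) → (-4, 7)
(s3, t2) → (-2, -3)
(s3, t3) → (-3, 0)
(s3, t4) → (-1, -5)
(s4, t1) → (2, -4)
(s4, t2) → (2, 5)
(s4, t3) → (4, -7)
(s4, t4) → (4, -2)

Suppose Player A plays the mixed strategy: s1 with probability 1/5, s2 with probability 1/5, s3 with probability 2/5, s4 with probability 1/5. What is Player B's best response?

t2

Player B's best reply maximizes expected payoff against the mix.
t1: (1/5)·0 + (1/5)·(-5) + (2/5)·7 + (1/5)·(-4) = 1
t2: (1/5)·3 + (1/5)·5 + (2/5)·(-3) + (1/5)·5 = 7/5
t3: (1/5)·(-1) + (1/5)·(-7) + (2/5)·0 + (1/5)·(-7) = -3
t4: (1/5)·(-7) + (1/5)·(-4) + (2/5)·(-5) + (1/5)·(-2) = -23/5
Highest expected payoff is 7/5, from t2.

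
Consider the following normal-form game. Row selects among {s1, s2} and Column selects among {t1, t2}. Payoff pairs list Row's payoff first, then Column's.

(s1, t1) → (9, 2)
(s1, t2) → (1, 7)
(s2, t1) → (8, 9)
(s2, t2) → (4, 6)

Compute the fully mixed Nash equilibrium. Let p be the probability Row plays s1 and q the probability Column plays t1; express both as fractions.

Each player's mixing probability is pinned down by making the *other* player indifferent.
Column indifferent between t1 and t2: p·2 + (1−p)·9 = p·7 + (1−p)·6 ⟹ 9 + (-7)p = 6 + 1p ⟹ p = 3/8.
Row indifferent between s1 and s2: q·9 + (1−q)·1 = q·8 + (1−q)·4 ⟹ 1 + 8q = 4 + 4q ⟹ q = 3/4.

p = 3/8, q = 3/4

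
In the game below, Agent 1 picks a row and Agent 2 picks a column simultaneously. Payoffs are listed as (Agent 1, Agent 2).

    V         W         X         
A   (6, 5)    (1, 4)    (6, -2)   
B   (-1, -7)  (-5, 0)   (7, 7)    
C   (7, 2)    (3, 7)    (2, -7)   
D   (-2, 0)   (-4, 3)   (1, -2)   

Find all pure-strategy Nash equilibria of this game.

Check mutual best responses: a cell is a NE iff neither player can gain by unilaterally deviating.
Agent 1's best responses — vs V: C (payoff 7); vs W: C (payoff 3); vs X: B (payoff 7).
Agent 2's best responses — vs A: V (payoff 5); vs B: X (payoff 7); vs C: W (payoff 7); vs D: W (payoff 3).
Mutual best responses occur at (B, X) and (C, W); at each, neither player gains by switching.

(B, X) and (C, W)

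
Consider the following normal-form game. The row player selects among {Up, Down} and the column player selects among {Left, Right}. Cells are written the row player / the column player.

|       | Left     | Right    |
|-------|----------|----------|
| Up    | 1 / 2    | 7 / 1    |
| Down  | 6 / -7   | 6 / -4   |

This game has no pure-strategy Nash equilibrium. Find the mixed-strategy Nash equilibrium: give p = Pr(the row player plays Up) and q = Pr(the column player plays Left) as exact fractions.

p = 3/4, q = 1/6

Each player's mixing probability is pinned down by making the *other* player indifferent.
The column player indifferent between Left and Right: p·2 + (1−p)·(-7) = p·1 + (1−p)·(-4) ⟹ (-7) + 9p = (-4) + 5p ⟹ p = 3/4.
The row player indifferent between Up and Down: q·1 + (1−q)·7 = q·6 + (1−q)·6 ⟹ 7 + (-6)q = 6 + 0q ⟹ q = 1/6.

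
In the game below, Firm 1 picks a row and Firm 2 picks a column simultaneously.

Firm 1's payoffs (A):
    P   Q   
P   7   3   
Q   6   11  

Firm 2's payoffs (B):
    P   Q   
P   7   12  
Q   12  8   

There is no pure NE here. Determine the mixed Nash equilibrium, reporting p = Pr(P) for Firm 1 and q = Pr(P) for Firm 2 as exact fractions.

p = 4/9, q = 8/9

Each player's mixing probability is pinned down by making the *other* player indifferent.
Firm 2 indifferent between P and Q: p·7 + (1−p)·12 = p·12 + (1−p)·8 ⟹ 12 + (-5)p = 8 + 4p ⟹ p = 4/9.
Firm 1 indifferent between P and Q: q·7 + (1−q)·3 = q·6 + (1−q)·11 ⟹ 3 + 4q = 11 + (-5)q ⟹ q = 8/9.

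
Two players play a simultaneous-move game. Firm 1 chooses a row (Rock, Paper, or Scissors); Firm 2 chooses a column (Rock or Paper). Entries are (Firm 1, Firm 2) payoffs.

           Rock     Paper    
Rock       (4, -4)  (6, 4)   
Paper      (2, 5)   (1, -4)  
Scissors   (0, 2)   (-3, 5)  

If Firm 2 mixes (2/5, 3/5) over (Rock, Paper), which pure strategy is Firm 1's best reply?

Compute Firm 1's expected payoff from each pure strategy against the given mix.
Rock: (2/5)·4 + (3/5)·6 = 26/5
Paper: (2/5)·2 + (3/5)·1 = 7/5
Scissors: (2/5)·0 + (3/5)·(-3) = -9/5
Highest expected payoff is 26/5, from Rock.

Rock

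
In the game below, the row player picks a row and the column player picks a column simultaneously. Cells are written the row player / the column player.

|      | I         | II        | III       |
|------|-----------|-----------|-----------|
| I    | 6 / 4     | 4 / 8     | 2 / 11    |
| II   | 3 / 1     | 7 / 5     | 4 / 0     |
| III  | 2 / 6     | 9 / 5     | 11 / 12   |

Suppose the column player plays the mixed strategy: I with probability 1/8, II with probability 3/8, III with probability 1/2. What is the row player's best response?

III

The row player's best reply maximizes expected payoff against the mix.
I: (1/8)·6 + (3/8)·4 + (1/2)·2 = 13/4
II: (1/8)·3 + (3/8)·7 + (1/2)·4 = 5
III: (1/8)·2 + (3/8)·9 + (1/2)·11 = 73/8
Highest expected payoff is 73/8, from III.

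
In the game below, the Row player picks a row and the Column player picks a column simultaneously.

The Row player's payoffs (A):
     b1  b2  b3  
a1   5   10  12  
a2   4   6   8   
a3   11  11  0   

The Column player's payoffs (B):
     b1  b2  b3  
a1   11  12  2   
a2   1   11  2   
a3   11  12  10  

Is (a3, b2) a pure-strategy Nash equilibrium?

Holding the Column player at b2: the Row player gets 11 from a3, versus 10 from a1, 6 from a2. No profitable deviation for the Row player.
Holding the Row player at a3: the Column player gets 12 from b2, versus 11 from b1, 10 from b3. No profitable deviation for the Column player either.

Yes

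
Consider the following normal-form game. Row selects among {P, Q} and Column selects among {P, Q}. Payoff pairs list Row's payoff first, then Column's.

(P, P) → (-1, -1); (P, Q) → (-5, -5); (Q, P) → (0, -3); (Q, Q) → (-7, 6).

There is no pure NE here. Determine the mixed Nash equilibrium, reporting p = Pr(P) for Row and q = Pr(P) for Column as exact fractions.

p = 9/13, q = 2/3

In a mixed NE each player is indifferent between their pure strategies, so the opponent's mix sets the indifference.
Column indifferent between P and Q: p·(-1) + (1−p)·(-3) = p·(-5) + (1−p)·6 ⟹ (-3) + 2p = 6 + (-11)p ⟹ p = 9/13.
Row indifferent between P and Q: q·(-1) + (1−q)·(-5) = q·0 + (1−q)·(-7) ⟹ (-5) + 4q = (-7) + 7q ⟹ q = 2/3.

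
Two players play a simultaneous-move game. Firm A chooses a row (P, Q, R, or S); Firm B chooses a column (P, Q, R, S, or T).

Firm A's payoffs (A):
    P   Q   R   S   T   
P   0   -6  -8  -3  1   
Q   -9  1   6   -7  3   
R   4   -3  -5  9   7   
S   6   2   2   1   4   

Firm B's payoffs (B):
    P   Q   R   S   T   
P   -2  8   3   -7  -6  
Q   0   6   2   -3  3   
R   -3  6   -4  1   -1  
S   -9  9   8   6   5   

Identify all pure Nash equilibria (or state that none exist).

A profile is a Nash equilibrium when each player is best-responding to the other.
Firm A's best responses — vs P: S (payoff 6); vs Q: S (payoff 2); vs R: Q (payoff 6); vs S: R (payoff 9); vs T: R (payoff 7).
Firm B's best responses — vs P: Q (payoff 8); vs Q: Q (payoff 6); vs R: Q (payoff 6); vs S: Q (payoff 9).
The only mutual best response is (S, Q); neither player gains by switching there.

(S, Q)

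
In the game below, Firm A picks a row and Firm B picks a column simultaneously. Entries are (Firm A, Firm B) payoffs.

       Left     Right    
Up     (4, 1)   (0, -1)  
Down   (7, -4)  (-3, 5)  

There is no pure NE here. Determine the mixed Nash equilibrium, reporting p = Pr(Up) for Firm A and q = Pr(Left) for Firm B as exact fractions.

In a mixed NE each player is indifferent between their pure strategies, so the opponent's mix sets the indifference.
Firm B indifferent between Left and Right: p·1 + (1−p)·(-4) = p·(-1) + (1−p)·5 ⟹ (-4) + 5p = 5 + (-6)p ⟹ p = 9/11.
Firm A indifferent between Up and Down: q·4 + (1−q)·0 = q·7 + (1−q)·(-3) ⟹ 0 + 4q = (-3) + 10q ⟹ q = 1/2.

p = 9/11, q = 1/2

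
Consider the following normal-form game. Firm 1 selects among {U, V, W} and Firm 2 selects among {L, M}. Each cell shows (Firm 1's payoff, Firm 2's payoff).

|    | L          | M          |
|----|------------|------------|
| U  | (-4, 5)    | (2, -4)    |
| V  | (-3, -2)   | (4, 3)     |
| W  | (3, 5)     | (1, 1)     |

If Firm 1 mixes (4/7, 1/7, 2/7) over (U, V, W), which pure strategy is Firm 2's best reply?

Compute Firm 2's expected payoff from each pure strategy against the given mix.
L: (4/7)·5 + (1/7)·(-2) + (2/7)·5 = 4
M: (4/7)·(-4) + (1/7)·3 + (2/7)·1 = -11/7
Highest expected payoff is 4, from L.

L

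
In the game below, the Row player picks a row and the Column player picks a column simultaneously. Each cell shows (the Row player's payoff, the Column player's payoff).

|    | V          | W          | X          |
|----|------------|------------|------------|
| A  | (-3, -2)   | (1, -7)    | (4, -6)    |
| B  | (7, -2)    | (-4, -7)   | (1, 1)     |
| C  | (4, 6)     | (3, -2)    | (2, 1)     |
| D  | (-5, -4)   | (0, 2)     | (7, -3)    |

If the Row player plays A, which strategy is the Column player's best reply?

V

With the Row player fixed at A, the Column player's payoffs are: V → -2, W → -7, X → -6.
The maximum is -2, achieved by V.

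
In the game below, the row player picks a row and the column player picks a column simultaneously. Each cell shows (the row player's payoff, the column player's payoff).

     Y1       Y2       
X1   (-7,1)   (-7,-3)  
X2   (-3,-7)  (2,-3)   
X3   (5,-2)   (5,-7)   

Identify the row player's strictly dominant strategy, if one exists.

Check whether one of the row player's strategies beats all alternatives regardless of what the opponent does.
X3 strictly dominates: vs Y1: 5 > each of {-7, -3}; vs Y2: 5 > each of {-7, 2}.

X3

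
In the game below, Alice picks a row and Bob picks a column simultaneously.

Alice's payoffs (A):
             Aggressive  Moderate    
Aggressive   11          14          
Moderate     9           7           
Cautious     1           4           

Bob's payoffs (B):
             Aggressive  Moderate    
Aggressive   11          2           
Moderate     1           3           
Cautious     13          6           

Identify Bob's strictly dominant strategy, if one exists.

A strategy is strictly dominant if it gives Bob a strictly higher payoff than every other strategy, against every choice by the opponent.
Aggressive is not dominant: against Moderate, Moderate gives 3 > 1.
Moderate is not dominant: against Aggressive, Aggressive gives 11 > 2.
No single strategy is best against every opponent action.

None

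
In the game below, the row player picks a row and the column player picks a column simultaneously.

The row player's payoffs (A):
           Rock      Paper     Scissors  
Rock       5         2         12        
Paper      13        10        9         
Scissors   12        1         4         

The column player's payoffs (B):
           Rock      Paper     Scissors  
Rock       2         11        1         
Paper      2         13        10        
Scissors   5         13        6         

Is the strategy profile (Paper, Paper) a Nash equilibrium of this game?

Holding the column player at Paper: the row player gets 10 from Paper, versus 2 from Rock, 1 from Scissors. No profitable deviation for the row player.
Holding the row player at Paper: the column player gets 13 from Paper, versus 2 from Rock, 10 from Scissors. No profitable deviation for the column player either.

Yes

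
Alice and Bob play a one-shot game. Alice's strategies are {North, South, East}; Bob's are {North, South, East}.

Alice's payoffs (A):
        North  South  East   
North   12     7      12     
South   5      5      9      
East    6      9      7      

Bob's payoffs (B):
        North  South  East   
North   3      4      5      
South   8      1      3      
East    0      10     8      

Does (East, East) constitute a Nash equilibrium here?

Holding Bob at East: Alice gets 7 from East but could get 12 by switching to North. Alice has a profitable deviation.

No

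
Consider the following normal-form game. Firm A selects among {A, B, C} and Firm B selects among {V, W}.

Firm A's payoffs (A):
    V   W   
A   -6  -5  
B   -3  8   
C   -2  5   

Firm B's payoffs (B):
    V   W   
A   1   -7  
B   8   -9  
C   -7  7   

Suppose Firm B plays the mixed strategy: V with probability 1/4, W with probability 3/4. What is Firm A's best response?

B

Compute Firm A's expected payoff from each pure strategy against the given mix.
A: (1/4)·(-6) + (3/4)·(-5) = -21/4
B: (1/4)·(-3) + (3/4)·8 = 21/4
C: (1/4)·(-2) + (3/4)·5 = 13/4
Highest expected payoff is 21/4, from B.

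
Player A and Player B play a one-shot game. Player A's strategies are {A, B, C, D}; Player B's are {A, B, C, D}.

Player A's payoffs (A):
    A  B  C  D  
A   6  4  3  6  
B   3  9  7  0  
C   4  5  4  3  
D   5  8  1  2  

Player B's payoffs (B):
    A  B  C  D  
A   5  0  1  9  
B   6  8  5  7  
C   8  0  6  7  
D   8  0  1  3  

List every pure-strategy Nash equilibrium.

(A, D) and (B, B)

Check mutual best responses: a cell is a NE iff neither player can gain by unilaterally deviating.
Player A's best responses — vs A: A (payoff 6); vs B: B (payoff 9); vs C: B (payoff 7); vs D: A (payoff 6).
Player B's best responses — vs A: D (payoff 9); vs B: B (payoff 8); vs C: A (payoff 8); vs D: A (payoff 8).
Mutual best responses occur at (A, D) and (B, B); at each, neither player gains by switching.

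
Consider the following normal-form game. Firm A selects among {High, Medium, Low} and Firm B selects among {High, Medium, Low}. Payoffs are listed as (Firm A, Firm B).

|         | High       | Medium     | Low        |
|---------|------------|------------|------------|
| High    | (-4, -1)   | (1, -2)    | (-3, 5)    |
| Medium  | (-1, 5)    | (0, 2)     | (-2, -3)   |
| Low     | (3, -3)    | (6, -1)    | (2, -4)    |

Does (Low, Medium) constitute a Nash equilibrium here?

Holding Firm B at Medium: Firm A gets 6 from Low, versus 1 from High, 0 from Medium. No profitable deviation for Firm A.
Holding Firm A at Low: Firm B gets -1 from Medium, versus -3 from High, -4 from Low. No profitable deviation for Firm B either.

Yes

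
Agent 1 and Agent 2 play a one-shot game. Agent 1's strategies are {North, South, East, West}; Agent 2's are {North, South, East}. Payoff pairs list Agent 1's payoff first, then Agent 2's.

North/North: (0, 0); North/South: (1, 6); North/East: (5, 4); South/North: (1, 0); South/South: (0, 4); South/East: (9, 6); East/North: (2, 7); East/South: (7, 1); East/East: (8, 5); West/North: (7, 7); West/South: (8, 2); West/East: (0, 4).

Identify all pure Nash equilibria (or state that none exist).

(South, East) and (West, North)

A profile is a Nash equilibrium when each player is best-responding to the other.
Agent 1's best responses — vs North: West (payoff 7); vs South: West (payoff 8); vs East: South (payoff 9).
Agent 2's best responses — vs North: South (payoff 6); vs South: East (payoff 6); vs East: North (payoff 7); vs West: North (payoff 7).
Mutual best responses occur at (South, East) and (West, North); at each, neither player gains by switching.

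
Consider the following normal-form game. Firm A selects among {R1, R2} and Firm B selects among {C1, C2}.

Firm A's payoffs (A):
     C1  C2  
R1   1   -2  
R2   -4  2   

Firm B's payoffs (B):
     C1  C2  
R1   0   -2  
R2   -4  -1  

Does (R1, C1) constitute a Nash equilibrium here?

Holding Firm B at C1: Firm A gets 1 from R1, versus -4 from R2. No profitable deviation for Firm A.
Holding Firm A at R1: Firm B gets 0 from C1, versus -2 from C2. No profitable deviation for Firm B either.

Yes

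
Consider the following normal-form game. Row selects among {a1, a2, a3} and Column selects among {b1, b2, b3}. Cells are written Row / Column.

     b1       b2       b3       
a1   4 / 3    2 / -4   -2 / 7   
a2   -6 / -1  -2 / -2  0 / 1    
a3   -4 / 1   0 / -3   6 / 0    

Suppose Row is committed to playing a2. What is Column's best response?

With Row fixed at a2, Column's payoffs are: b1 → -1, b2 → -2, b3 → 1.
The maximum is 1, achieved by b3.

b3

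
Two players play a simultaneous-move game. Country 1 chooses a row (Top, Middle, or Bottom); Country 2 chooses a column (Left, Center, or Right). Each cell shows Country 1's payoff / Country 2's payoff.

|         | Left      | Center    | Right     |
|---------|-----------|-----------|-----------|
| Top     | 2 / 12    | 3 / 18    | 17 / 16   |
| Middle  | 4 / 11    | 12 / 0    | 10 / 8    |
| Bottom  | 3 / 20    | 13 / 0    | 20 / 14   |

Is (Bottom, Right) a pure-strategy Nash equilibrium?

Holding Country 2 at Right: Country 1 gets 20 from Bottom, versus 17 from Top, 10 from Middle. No profitable deviation for Country 1.
Holding Country 1 at Bottom: Country 2 gets 14 from Right but could get 20 by switching to Left. Country 2 has a profitable deviation.

No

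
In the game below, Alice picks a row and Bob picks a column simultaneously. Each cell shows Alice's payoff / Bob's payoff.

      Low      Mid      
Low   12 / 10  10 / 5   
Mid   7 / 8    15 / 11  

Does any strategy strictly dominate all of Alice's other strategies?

A strategy is strictly dominant if it gives Alice a strictly higher payoff than every other strategy, against every choice by the opponent.
Low is not dominant: against Mid, Mid gives 15 > 10.
Mid is not dominant: against Low, Low gives 12 > 7.
No single strategy is best against every opponent action.

No strictly dominant strategy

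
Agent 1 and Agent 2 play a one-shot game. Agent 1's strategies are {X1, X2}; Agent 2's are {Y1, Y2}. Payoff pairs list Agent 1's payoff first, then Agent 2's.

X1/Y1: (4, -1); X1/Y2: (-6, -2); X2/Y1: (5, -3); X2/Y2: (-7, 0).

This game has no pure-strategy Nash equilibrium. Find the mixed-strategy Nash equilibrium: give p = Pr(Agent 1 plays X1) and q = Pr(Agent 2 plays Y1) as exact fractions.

Each player's mixing probability is pinned down by making the *other* player indifferent.
Agent 2 indifferent between Y1 and Y2: p·(-1) + (1−p)·(-3) = p·(-2) + (1−p)·0 ⟹ (-3) + 2p = 0 + (-2)p ⟹ p = 3/4.
Agent 1 indifferent between X1 and X2: q·4 + (1−q)·(-6) = q·5 + (1−q)·(-7) ⟹ (-6) + 10q = (-7) + 12q ⟹ q = 1/2.

p = 3/4, q = 1/2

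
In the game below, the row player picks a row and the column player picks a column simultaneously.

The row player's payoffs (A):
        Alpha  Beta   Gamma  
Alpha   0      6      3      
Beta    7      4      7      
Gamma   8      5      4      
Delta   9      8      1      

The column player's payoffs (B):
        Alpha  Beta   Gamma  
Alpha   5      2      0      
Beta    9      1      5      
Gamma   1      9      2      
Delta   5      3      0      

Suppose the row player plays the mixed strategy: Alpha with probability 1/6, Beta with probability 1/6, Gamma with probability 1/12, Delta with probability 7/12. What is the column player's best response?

Alpha

Compute the column player's expected payoff from each pure strategy against the given mix.
Alpha: (1/6)·5 + (1/6)·9 + (1/12)·1 + (7/12)·5 = 16/3
Beta: (1/6)·2 + (1/6)·1 + (1/12)·9 + (7/12)·3 = 3
Gamma: (1/6)·0 + (1/6)·5 + (1/12)·2 + (7/12)·0 = 1
Highest expected payoff is 16/3, from Alpha.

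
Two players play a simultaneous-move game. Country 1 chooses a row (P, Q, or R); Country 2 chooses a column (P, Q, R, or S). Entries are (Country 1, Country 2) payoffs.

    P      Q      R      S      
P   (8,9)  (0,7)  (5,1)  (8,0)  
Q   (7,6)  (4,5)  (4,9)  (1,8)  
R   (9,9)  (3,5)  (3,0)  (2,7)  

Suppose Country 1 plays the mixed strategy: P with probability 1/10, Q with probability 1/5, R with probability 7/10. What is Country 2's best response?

Country 2's best reply maximizes expected payoff against the mix.
P: (1/10)·9 + (1/5)·6 + (7/10)·9 = 42/5
Q: (1/10)·7 + (1/5)·5 + (7/10)·5 = 26/5
R: (1/10)·1 + (1/5)·9 + (7/10)·0 = 19/10
S: (1/10)·0 + (1/5)·8 + (7/10)·7 = 13/2
Highest expected payoff is 42/5, from P.

P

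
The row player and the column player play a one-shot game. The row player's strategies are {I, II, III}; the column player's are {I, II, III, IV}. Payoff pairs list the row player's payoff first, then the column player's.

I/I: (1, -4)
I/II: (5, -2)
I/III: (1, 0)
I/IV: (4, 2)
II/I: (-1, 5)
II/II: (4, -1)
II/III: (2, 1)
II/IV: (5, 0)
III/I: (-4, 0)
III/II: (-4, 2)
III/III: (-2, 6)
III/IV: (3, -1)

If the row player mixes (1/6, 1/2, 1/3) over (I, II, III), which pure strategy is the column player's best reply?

III

Compute the column player's expected payoff from each pure strategy against the given mix.
I: (1/6)·(-4) + (1/2)·5 + (1/3)·0 = 11/6
II: (1/6)·(-2) + (1/2)·(-1) + (1/3)·2 = -1/6
III: (1/6)·0 + (1/2)·1 + (1/3)·6 = 5/2
IV: (1/6)·2 + (1/2)·0 + (1/3)·(-1) = 0
Highest expected payoff is 5/2, from III.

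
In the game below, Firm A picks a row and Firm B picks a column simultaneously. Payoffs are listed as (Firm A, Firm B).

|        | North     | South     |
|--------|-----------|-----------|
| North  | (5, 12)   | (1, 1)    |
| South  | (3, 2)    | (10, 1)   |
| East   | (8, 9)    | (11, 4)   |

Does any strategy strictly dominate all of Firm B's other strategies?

A strategy is strictly dominant if it gives Firm B a strictly higher payoff than every other strategy, against every choice by the opponent.
North strictly dominates: vs North: 12 > 1; vs South: 2 > 1; vs East: 9 > 4.

North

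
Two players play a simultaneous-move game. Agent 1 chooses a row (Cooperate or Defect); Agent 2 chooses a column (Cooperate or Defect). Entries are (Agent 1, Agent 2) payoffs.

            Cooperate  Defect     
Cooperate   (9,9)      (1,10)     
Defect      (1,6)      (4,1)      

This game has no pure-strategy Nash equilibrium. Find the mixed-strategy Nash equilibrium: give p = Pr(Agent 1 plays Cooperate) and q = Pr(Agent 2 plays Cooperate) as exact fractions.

In a mixed NE each player is indifferent between their pure strategies, so the opponent's mix sets the indifference.
Agent 2 indifferent between Cooperate and Defect: p·9 + (1−p)·6 = p·10 + (1−p)·1 ⟹ 6 + 3p = 1 + 9p ⟹ p = 5/6.
Agent 1 indifferent between Cooperate and Defect: q·9 + (1−q)·1 = q·1 + (1−q)·4 ⟹ 1 + 8q = 4 + (-3)q ⟹ q = 3/11.

p = 5/6, q = 3/11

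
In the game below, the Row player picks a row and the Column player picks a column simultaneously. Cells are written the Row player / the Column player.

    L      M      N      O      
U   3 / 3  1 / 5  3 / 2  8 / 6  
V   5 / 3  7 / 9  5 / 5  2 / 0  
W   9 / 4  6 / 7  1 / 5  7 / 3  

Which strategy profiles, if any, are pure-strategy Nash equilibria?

(U, O) and (V, M)

Find each player's best response to every opponent strategy; NE are the intersections.
The Row player's best responses — vs L: W (payoff 9); vs M: V (payoff 7); vs N: V (payoff 5); vs O: U (payoff 8).
The Column player's best responses — vs U: O (payoff 6); vs V: M (payoff 9); vs W: M (payoff 7).
Mutual best responses occur at (U, O) and (V, M); at each, neither player gains by switching.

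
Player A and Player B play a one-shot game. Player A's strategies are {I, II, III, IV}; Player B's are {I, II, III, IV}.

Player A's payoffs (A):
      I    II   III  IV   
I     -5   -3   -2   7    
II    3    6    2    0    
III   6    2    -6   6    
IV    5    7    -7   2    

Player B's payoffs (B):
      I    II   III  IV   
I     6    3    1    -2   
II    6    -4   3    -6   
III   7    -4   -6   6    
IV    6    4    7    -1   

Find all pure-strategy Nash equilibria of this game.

Find each player's best response to every opponent strategy; NE are the intersections.
Player A's best responses — vs I: III (payoff 6); vs II: IV (payoff 7); vs III: II (payoff 2); vs IV: I (payoff 7).
Player B's best responses — vs I: I (payoff 6); vs II: I (payoff 6); vs III: I (payoff 7); vs IV: III (payoff 7).
The only mutual best response is (III, I); neither player gains by switching there.

(III, I)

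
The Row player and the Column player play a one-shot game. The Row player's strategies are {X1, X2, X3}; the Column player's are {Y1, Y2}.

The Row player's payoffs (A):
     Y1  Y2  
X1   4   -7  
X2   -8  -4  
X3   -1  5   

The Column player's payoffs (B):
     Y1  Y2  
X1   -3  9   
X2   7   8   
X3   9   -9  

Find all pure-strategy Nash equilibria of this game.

Find each player's best response to every opponent strategy; NE are the intersections.
The Row player's best responses — vs Y1: X1 (payoff 4); vs Y2: X3 (payoff 5).
The Column player's best responses — vs X1: Y2 (payoff 9); vs X2: Y2 (payoff 8); vs X3: Y1 (payoff 9).
No cell has both players best-responding. For instance, the Row player's best reply to Y2 is X3, but against X3 the Column player prefers Y1 over Y2.

None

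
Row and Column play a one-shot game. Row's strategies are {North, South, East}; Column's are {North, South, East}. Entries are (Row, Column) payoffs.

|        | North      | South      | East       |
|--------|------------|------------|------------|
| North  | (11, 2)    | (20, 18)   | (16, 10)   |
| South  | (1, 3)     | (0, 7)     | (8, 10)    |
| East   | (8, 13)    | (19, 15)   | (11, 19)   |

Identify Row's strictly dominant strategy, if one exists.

A strategy is strictly dominant if it gives Row a strictly higher payoff than every other strategy, against every choice by the opponent.
North strictly dominates: vs North: 11 > each of {1, 8}; vs South: 20 > each of {0, 19}; vs East: 16 > each of {8, 11}.

North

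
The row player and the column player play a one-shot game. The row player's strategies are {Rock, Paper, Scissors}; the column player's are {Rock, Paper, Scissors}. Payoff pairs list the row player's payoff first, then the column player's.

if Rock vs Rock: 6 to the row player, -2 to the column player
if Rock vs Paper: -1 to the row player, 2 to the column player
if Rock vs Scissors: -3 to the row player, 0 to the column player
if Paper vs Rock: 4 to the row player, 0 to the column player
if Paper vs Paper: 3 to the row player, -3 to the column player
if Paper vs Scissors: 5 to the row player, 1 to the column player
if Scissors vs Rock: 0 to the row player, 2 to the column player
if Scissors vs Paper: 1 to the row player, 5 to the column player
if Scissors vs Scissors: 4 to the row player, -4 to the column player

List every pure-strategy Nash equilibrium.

(Paper, Scissors)

Check mutual best responses: a cell is a NE iff neither player can gain by unilaterally deviating.
The row player's best responses — vs Rock: Rock (payoff 6); vs Paper: Paper (payoff 3); vs Scissors: Paper (payoff 5).
The column player's best responses — vs Rock: Paper (payoff 2); vs Paper: Scissors (payoff 1); vs Scissors: Paper (payoff 5).
The only mutual best response is (Paper, Scissors); neither player gains by switching there.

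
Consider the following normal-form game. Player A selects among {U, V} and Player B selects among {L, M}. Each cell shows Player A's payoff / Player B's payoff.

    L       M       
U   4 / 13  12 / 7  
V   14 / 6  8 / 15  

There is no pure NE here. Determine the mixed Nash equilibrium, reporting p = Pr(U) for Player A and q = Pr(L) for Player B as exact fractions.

In a mixed NE each player is indifferent between their pure strategies, so the opponent's mix sets the indifference.
Player B indifferent between L and M: p·13 + (1−p)·6 = p·7 + (1−p)·15 ⟹ 6 + 7p = 15 + (-8)p ⟹ p = 3/5.
Player A indifferent between U and V: q·4 + (1−q)·12 = q·14 + (1−q)·8 ⟹ 12 + (-8)q = 8 + 6q ⟹ q = 2/7.

p = 3/5, q = 2/7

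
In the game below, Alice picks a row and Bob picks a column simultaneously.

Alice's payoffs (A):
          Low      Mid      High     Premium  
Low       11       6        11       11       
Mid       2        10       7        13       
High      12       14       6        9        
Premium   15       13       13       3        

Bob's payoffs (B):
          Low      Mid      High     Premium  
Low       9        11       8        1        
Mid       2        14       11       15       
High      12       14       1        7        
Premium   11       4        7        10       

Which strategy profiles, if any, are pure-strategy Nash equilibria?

A profile is a Nash equilibrium when each player is best-responding to the other.
Alice's best responses — vs Low: Premium (payoff 15); vs Mid: High (payoff 14); vs High: Premium (payoff 13); vs Premium: Mid (payoff 13).
Bob's best responses — vs Low: Mid (payoff 11); vs Mid: Premium (payoff 15); vs High: Mid (payoff 14); vs Premium: Low (payoff 11).
Mutual best responses occur at (Mid, Premium), (High, Mid), and (Premium, Low); at each, neither player gains by switching.

(Mid, Premium), (High, Mid), and (Premium, Low)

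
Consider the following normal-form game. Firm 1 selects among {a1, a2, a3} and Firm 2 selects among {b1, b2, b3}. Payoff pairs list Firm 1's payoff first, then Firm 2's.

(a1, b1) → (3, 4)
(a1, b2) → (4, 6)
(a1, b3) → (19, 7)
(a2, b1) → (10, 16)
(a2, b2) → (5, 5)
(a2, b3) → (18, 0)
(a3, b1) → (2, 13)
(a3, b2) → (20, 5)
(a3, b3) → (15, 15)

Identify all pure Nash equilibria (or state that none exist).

(a1, b3) and (a2, b1)

Check mutual best responses: a cell is a NE iff neither player can gain by unilaterally deviating.
Firm 1's best responses — vs b1: a2 (payoff 10); vs b2: a3 (payoff 20); vs b3: a1 (payoff 19).
Firm 2's best responses — vs a1: b3 (payoff 7); vs a2: b1 (payoff 16); vs a3: b3 (payoff 15).
Mutual best responses occur at (a1, b3) and (a2, b1); at each, neither player gains by switching.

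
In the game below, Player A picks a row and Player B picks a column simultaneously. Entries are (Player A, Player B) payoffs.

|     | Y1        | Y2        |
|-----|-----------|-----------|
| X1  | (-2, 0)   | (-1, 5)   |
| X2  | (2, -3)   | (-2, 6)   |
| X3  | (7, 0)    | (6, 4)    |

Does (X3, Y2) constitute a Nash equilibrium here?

Holding Player B at Y2: Player A gets 6 from X3, versus -1 from X1, -2 from X2. No profitable deviation for Player A.
Holding Player A at X3: Player B gets 4 from Y2, versus 0 from Y1. No profitable deviation for Player B either.

Yes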